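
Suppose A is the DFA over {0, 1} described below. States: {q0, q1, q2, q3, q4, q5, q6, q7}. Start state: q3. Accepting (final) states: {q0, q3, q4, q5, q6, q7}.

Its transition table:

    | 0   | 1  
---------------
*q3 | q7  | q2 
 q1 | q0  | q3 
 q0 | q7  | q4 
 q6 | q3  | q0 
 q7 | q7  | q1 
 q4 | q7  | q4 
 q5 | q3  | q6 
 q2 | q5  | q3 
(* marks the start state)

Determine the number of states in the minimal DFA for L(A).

3

Every state is reachable, so we keep all 8.
Initial partition by acceptance: {q0,q3,q4,q5,q6,q7} | {q1,q2}.
Refine {q0,q3,q4,q5,q6,q7} on symbol 1: members go to different blocks, giving {q0,q4,q5,q6} and {q3,q7}.
The partition is now stable with 3 blocks: {q0,q4,q5,q6} | {q1,q2} | {q3,q7}.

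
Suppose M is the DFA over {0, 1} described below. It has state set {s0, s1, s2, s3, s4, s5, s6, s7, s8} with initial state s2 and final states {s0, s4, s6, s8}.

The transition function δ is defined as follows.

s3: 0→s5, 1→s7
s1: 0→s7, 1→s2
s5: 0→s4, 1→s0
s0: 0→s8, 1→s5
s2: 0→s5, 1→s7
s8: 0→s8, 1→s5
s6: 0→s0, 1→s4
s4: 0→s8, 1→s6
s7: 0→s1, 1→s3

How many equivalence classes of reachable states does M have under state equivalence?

5

P0 = {s0,s4,s6,s8} | {s1,s2,s3,s5,s7}.
Split {s0,s4,s6,s8} by δ(·,1) → {s0,s8} and {s4,s6}.
On input 0, block {s1,s2,s3,s5,s7} splits into {s1,s2,s3,s7} and {s5}.
Split {s1,s2,s3,s7} by δ(·,0) → {s1,s7} and {s2,s3}.
No further refinement is possible. Final partition (5 blocks): {s0,s8} | {s1,s7} | {s4,s6} | {s5} | {s2,s3}.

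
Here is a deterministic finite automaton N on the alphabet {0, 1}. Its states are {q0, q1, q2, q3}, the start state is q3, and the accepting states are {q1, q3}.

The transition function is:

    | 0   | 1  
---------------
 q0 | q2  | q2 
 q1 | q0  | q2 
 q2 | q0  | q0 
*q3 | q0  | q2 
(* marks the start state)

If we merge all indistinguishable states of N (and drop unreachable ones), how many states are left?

2

Reachable states from the start: {q0,q2,q3}. Unreachable: {q1} — drop them.
P0 = {q3} | {q0,q2}.
The partition is now stable with 2 blocks: {q3} | {q0,q2}.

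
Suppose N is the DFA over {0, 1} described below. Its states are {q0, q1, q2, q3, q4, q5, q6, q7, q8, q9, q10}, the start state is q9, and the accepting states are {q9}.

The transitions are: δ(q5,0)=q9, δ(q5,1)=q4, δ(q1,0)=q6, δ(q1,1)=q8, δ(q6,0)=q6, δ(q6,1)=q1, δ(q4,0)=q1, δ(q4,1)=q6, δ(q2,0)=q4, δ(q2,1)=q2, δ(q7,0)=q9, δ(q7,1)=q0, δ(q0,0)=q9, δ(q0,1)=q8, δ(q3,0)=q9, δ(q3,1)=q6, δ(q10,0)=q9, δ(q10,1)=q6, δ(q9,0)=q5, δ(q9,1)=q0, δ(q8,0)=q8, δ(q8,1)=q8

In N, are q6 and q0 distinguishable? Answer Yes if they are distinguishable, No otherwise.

Yes

States {q2,q3,q7,q10} cannot be reached from the start state, so discard them.
P0 = {q9} | {q0,q1,q4,q5,q6,q8}.
Refine {q0,q1,q4,q5,q6,q8} on symbol 0: members go to different blocks, giving {q1,q4,q6,q8} and {q0,q5}.
Stable partition: {q9} | {q1,q4,q6,q8} | {q0,q5} — 3 equivalence classes.
q6 and q0 end up in different blocks, so they are distinguishable. For instance, the string '0' is accepted from only q0.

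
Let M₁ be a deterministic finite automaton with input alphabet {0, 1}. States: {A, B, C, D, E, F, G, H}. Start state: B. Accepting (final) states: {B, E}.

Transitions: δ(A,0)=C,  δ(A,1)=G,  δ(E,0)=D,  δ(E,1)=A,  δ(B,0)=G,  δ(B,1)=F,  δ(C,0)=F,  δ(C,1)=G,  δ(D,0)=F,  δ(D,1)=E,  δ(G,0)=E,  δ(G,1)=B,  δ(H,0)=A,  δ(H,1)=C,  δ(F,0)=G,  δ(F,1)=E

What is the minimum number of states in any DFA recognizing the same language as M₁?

7

First remove the unreachable states {H}; 7 states remain.
Start with accepting vs non-accepting: {B,E} | {A,C,D,F,G}.
On input 0, block {A,C,D,F,G} splits into {A,C,D,F} and {G}.
On input 0, block {B,E} splits into {B} and {E}.
Split {A,C,D,F} by δ(·,0) → {A,C,D} and {F}.
Split {A,C,D} by δ(·,0) → {C,D} and {A}.
Split {C,D} by δ(·,1) → {C} and {D}.
No further refinement is possible. Final partition (7 blocks): {B} | {C} | {G} | {E} | {F} | {A} | {D}.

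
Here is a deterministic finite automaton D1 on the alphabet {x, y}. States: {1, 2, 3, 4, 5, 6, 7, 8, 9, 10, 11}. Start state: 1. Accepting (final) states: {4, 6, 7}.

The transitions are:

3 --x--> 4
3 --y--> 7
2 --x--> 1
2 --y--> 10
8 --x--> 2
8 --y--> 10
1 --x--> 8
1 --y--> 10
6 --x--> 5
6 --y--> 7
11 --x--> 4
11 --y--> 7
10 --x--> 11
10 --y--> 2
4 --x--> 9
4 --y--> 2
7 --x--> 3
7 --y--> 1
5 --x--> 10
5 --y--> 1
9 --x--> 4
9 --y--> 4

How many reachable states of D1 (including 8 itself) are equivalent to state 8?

3

Reachable states from the start: {1,2,3,4,7,8,9,10,11}. Unreachable: {5,6} — drop them.
Start with accepting vs non-accepting: {4,7} | {1,2,3,8,9,10,11}.
Refine {1,2,3,8,9,10,11} on symbol x: members go to different blocks, giving {1,2,8,10} and {3,9,11}.
On input x, block {1,2,8,10} splits into {1,2,8} and {10}.
No further refinement is possible. Final partition (4 blocks): {4,7} | {1,2,8} | {3,9,11} | {10}.
The equivalence class containing 8 is {1,2,8}, of size 3.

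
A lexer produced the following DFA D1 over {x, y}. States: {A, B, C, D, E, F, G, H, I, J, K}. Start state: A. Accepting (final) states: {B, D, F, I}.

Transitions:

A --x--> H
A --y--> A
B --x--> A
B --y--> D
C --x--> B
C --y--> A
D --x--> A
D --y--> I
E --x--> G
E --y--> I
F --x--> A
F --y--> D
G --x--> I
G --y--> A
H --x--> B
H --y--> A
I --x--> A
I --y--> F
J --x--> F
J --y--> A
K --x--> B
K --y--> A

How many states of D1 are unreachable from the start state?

Starting at A and following transitions, the reachable set is {A, B, D, F, H, I}. That leaves C, E, G, J, K unreachable — 5 in total.

5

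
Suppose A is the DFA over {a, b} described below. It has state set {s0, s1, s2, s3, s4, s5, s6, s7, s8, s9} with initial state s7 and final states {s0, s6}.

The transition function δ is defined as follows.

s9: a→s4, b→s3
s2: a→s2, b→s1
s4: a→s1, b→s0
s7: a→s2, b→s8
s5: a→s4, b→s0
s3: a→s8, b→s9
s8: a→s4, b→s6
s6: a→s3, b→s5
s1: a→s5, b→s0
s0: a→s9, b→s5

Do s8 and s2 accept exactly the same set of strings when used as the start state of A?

No

Every state is reachable, so we keep all 10.
P0 = {s0,s6} | {s1,s2,s3,s4,s5,s7,s8,s9}.
On input b, block {s1,s2,s3,s4,s5,s7,s8,s9} splits into {s1,s4,s5,s8} and {s2,s3,s7,s9}.
Refine {s2,s3,s7,s9} on symbol a: members go to different blocks, giving {s2,s7} and {s3,s9}.
Stable partition: {s0,s6} | {s1,s4,s5,s8} | {s2,s7} | {s3,s9} — 4 equivalence classes.
s8 and s2 end up in different blocks, so they are distinguishable. For instance, the string 'b' is accepted from only s8.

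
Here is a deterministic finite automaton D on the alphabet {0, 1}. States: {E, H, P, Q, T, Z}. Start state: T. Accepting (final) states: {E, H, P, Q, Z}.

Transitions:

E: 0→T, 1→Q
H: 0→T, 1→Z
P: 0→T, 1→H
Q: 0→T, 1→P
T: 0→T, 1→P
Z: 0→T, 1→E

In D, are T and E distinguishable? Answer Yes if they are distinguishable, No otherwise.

Yes

Every state is reachable, so we keep all 6.
Start with accepting vs non-accepting: {E,H,P,Q,Z} | {T}.
No further refinement is possible. Final partition (2 blocks): {E,H,P,Q,Z} | {T}.
T and E end up in different blocks, so they are distinguishable. For instance, the string 'ε' is accepted from only E.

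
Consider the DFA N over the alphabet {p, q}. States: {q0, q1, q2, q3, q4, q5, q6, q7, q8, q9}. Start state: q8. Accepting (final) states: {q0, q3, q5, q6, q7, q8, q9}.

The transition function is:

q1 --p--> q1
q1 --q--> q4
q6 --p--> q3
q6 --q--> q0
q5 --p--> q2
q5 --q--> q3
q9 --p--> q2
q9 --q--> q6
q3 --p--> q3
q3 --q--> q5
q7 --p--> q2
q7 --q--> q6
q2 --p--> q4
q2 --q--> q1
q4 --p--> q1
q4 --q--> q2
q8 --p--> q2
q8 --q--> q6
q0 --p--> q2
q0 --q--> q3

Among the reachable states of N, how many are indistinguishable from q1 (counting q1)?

3

States {q7,q9} cannot be reached from the start state, so discard them.
Start with accepting vs non-accepting: {q0,q3,q5,q6,q8} | {q1,q2,q4}.
Split {q0,q3,q5,q6,q8} by δ(·,p) → {q0,q5,q8} and {q3,q6}.
Stable partition: {q0,q5,q8} | {q1,q2,q4} | {q3,q6} — 3 equivalence classes.
The equivalence class containing q1 is {q1,q2,q4}, of size 3.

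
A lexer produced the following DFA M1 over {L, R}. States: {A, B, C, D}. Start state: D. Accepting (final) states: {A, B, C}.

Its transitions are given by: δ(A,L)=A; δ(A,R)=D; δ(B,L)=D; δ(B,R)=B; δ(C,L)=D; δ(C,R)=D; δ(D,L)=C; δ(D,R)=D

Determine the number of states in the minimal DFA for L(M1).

States {A,B} cannot be reached from the start state, so discard them.
P0 = {C} | {D}.
No further refinement is possible. Final partition (2 blocks): {C} | {D}.

2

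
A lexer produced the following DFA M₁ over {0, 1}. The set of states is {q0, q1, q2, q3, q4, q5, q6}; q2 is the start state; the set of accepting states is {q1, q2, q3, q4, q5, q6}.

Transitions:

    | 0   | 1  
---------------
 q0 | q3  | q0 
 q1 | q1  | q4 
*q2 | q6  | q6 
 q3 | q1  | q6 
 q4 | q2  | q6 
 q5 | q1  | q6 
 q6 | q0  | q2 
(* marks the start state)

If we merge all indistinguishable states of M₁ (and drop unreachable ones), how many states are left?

6

First remove the unreachable states {q5}; 6 states remain.
Start with accepting vs non-accepting: {q1,q2,q3,q4,q6} | {q0}.
Refine {q1,q2,q3,q4,q6} on symbol 0: members go to different blocks, giving {q1,q2,q3,q4} and {q6}.
On input 0, block {q1,q2,q3,q4} splits into {q1,q3,q4} and {q2}.
On input 0, block {q1,q3,q4} splits into {q1,q3} and {q4}.
Split {q1,q3} by δ(·,1) → {q1} and {q3}.
Stable partition: {q1} | {q0} | {q6} | {q2} | {q4} | {q3} — 6 equivalence classes.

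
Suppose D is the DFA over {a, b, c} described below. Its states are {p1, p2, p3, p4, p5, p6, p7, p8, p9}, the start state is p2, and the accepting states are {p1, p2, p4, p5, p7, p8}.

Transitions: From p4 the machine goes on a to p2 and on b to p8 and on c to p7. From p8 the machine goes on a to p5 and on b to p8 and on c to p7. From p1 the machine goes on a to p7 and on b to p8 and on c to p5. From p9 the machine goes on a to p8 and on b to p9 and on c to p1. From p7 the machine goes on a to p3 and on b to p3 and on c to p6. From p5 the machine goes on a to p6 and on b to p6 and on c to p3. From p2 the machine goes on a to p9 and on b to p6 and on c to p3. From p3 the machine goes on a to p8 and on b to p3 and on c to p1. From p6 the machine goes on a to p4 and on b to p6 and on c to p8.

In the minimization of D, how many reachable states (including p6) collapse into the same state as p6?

Start with accepting vs non-accepting: {p1,p2,p4,p5,p7,p8} | {p3,p6,p9}.
Split {p1,p2,p4,p5,p7,p8} by δ(·,a) → {p1,p4,p8} and {p2,p5,p7}.
The partition is now stable with 3 blocks: {p1,p4,p8} | {p3,p6,p9} | {p2,p5,p7}.
The equivalence class containing p6 is {p3,p6,p9}, of size 3.

3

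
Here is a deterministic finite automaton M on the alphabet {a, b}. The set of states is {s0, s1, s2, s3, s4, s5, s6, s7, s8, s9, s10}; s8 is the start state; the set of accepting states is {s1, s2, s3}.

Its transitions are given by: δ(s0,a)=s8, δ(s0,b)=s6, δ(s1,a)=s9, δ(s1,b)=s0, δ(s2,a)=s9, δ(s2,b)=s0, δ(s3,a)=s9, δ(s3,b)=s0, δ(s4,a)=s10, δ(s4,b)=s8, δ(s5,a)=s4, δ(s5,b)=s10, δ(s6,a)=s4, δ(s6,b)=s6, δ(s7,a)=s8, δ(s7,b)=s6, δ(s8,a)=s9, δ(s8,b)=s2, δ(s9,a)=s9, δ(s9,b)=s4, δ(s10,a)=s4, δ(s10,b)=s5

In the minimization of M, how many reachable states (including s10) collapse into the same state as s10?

3

First remove the unreachable states {s1,s3,s7}; 8 states remain.
Start with accepting vs non-accepting: {s2} | {s0,s4,s5,s6,s8,s9,s10}.
On input b, block {s0,s4,s5,s6,s8,s9,s10} splits into {s0,s4,s5,s6,s9,s10} and {s8}.
Split {s0,s4,s5,s6,s9,s10} by δ(·,a) → {s4,s5,s6,s9,s10} and {s0}.
Refine {s4,s5,s6,s9,s10} on symbol b: members go to different blocks, giving {s5,s6,s9,s10} and {s4}.
On input a, block {s5,s6,s9,s10} splits into {s5,s6,s10} and {s9}.
Stable partition: {s2} | {s5,s6,s10} | {s8} | {s0} | {s4} | {s9} — 6 equivalence classes.
State s10 belongs to the block {s5,s6,s10}, which has 3 states.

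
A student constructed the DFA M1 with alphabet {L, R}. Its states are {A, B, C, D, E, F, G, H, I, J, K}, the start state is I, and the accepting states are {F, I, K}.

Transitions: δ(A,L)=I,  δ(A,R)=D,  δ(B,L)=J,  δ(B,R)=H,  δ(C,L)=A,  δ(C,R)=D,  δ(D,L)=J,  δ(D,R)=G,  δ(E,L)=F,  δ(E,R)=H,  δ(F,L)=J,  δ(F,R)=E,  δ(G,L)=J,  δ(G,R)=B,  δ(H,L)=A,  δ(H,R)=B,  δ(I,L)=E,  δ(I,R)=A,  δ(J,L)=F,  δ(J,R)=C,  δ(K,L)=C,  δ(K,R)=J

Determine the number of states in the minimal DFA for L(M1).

3

Reachable states from the start: {A,B,C,D,E,F,G,H,I,J}. Unreachable: {K} — drop them.
P0 = {F,I} | {A,B,C,D,E,G,H,J}.
On input L, block {A,B,C,D,E,G,H,J} splits into {B,C,D,G,H} and {A,E,J}.
Stable partition: {F,I} | {B,C,D,G,H} | {A,E,J} — 3 equivalence classes.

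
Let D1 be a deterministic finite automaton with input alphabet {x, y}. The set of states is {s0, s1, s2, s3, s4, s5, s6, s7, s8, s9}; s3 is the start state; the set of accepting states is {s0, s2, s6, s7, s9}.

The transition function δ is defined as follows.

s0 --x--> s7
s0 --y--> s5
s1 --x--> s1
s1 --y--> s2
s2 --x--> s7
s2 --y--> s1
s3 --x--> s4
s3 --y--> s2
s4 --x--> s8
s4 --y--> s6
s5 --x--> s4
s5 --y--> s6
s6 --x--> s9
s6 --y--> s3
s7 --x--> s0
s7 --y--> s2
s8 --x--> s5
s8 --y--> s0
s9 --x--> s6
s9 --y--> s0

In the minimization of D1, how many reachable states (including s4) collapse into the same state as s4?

Every state is reachable, so we keep all 10.
P0 = {s0,s2,s6,s7,s9} | {s1,s3,s4,s5,s8}.
Split {s0,s2,s6,s7,s9} by δ(·,y) → {s0,s2,s6} and {s7,s9}.
Stable partition: {s0,s2,s6} | {s1,s3,s4,s5,s8} | {s7,s9} — 3 equivalence classes.
The equivalence class containing s4 is {s1,s3,s4,s5,s8}, of size 5.

5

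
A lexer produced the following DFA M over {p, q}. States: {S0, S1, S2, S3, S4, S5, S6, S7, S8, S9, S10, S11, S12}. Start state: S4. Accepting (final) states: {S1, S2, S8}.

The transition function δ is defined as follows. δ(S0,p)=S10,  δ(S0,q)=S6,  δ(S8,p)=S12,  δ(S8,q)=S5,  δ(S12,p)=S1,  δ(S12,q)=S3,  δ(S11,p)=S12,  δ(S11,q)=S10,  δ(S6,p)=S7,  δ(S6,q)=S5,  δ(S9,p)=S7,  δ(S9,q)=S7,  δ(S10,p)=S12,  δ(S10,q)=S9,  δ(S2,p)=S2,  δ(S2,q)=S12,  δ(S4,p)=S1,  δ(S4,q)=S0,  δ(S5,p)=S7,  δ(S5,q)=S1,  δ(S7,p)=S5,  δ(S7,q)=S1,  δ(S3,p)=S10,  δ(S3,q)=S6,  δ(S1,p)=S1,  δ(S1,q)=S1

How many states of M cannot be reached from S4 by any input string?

BFS from S4 reaches {S0, S1, S3, S4, S5, S6, S7, S9, S10, S12}; the 3 state(s) S2, S8, S11 are never visited.

3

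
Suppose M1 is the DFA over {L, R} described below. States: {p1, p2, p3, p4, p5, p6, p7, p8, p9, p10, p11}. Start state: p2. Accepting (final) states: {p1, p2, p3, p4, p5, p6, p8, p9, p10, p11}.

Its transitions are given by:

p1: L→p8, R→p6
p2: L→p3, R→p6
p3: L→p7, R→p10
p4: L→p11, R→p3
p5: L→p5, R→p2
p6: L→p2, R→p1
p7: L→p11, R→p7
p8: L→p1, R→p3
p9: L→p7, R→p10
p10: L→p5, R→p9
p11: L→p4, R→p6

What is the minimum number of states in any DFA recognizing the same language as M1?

8

Every state is reachable, so we keep all 11.
Initial partition by acceptance: {p1,p2,p3,p4,p5,p6,p8,p9,p10,p11} | {p7}.
Refine {p1,p2,p3,p4,p5,p6,p8,p9,p10,p11} on symbol L: members go to different blocks, giving {p1,p2,p4,p5,p6,p8,p10,p11} and {p3,p9}.
On input L, block {p1,p2,p4,p5,p6,p8,p10,p11} splits into {p1,p4,p5,p6,p8,p10,p11} and {p2}.
On input L, block {p1,p4,p5,p6,p8,p10,p11} splits into {p1,p4,p5,p8,p10,p11} and {p6}.
Split {p1,p4,p5,p8,p10,p11} by δ(·,R) → {p4,p8,p10} and {p1,p11} and {p5}.
On input L, block {p4,p8,p10} splits into {p4,p8} and {p10}.
No further refinement is possible. Final partition (8 blocks): {p4,p8} | {p7} | {p3,p9} | {p2} | {p6} | {p1,p11} | {p5} | {p10}.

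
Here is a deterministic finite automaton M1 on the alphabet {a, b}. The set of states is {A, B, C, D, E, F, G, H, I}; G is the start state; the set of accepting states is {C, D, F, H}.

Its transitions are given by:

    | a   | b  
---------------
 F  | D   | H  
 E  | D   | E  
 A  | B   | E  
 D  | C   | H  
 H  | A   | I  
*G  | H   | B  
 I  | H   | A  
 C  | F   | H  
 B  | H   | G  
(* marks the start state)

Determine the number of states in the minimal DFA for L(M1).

6

Every state is reachable, so we keep all 9.
Initial partition by acceptance: {C,D,F,H} | {A,B,E,G,I}.
On input a, block {C,D,F,H} splits into {C,D,F} and {H}.
On input a, block {A,B,E,G,I} splits into {B,G,I} and {A} and {E}.
On input b, block {B,G,I} splits into {B,G} and {I}.
The partition is now stable with 6 blocks: {C,D,F} | {B,G} | {H} | {A} | {E} | {I}.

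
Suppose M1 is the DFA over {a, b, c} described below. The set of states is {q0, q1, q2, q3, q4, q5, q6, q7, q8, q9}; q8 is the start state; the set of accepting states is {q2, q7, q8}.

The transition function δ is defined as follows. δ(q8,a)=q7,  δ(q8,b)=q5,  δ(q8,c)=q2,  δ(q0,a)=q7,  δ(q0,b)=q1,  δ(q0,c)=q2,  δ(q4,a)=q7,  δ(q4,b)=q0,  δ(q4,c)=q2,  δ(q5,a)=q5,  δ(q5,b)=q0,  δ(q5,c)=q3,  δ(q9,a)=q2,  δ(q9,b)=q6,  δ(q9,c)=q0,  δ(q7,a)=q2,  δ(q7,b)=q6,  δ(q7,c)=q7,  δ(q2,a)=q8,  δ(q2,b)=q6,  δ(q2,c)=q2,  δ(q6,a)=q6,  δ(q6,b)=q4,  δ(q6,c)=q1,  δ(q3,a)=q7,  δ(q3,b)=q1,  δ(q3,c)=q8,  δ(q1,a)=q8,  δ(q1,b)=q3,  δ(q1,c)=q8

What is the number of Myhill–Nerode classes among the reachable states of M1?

First remove the unreachable states {q9}; 9 states remain.
Initial partition by acceptance: {q2,q7,q8} | {q0,q1,q3,q4,q5,q6}.
Split {q0,q1,q3,q4,q5,q6} by δ(·,a) → {q0,q1,q3,q4} and {q5,q6}.
Stable partition: {q2,q7,q8} | {q0,q1,q3,q4} | {q5,q6} — 3 equivalence classes.

3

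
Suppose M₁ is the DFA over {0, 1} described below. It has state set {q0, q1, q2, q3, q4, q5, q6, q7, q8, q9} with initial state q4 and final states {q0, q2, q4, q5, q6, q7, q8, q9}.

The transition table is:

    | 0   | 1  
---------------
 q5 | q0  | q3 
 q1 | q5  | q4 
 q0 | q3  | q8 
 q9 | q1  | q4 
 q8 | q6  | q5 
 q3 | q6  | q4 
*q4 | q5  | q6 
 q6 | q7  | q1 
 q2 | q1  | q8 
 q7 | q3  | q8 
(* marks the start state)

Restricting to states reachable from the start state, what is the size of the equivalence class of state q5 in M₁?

States {q2,q9} cannot be reached from the start state, so discard them.
Initial partition by acceptance: {q0,q4,q5,q6,q7,q8} | {q1,q3}.
Refine {q0,q4,q5,q6,q7,q8} on symbol 0: members go to different blocks, giving {q4,q5,q6,q8} and {q0,q7}.
On input 0, block {q4,q5,q6,q8} splits into {q4,q8} and {q5,q6}.
No further refinement is possible. Final partition (4 blocks): {q4,q8} | {q1,q3} | {q0,q7} | {q5,q6}.
The equivalence class containing q5 is {q5,q6}, of size 2.

2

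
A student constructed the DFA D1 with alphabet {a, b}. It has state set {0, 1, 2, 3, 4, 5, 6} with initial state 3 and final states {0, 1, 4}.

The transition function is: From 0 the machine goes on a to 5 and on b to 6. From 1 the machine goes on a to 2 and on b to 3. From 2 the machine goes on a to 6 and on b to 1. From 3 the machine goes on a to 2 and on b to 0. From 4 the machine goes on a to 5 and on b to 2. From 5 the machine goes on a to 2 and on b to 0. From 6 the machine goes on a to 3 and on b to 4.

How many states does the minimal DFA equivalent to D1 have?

2

Every state is reachable, so we keep all 7.
Initial partition by acceptance: {0,1,4} | {2,3,5,6}.
The partition is now stable with 2 blocks: {0,1,4} | {2,3,5,6}.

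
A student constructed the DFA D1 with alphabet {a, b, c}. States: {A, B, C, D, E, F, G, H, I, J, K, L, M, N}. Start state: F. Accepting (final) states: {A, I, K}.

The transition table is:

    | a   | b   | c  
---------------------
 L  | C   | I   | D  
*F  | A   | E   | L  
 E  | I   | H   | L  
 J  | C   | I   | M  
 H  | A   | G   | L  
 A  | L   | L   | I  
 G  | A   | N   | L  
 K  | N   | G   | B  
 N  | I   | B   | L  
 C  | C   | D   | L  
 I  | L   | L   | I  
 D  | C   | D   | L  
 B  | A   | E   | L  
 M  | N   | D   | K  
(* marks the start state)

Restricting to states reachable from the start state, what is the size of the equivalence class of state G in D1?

States {J,K,M} cannot be reached from the start state, so discard them.
P0 = {A,I} | {B,C,D,E,F,G,H,L,N}.
Refine {B,C,D,E,F,G,H,L,N} on symbol a: members go to different blocks, giving {B,E,F,G,H,N} and {C,D,L}.
Refine {C,D,L} on symbol b: members go to different blocks, giving {C,D} and {L}.
Stable partition: {A,I} | {B,E,F,G,H,N} | {C,D} | {L} — 4 equivalence classes.
State G belongs to the block {B,E,F,G,H,N}, which has 6 states.

6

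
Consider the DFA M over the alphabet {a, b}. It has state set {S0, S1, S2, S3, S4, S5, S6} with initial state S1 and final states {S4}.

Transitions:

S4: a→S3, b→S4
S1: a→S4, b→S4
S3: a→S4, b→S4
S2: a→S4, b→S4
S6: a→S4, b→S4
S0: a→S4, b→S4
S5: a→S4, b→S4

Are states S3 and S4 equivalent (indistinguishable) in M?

Reachable states from the start: {S1,S3,S4}. Unreachable: {S0,S2,S5,S6} — drop them.
P0 = {S4} | {S1,S3}.
The partition is now stable with 2 blocks: {S4} | {S1,S3}.
S3 and S4 end up in different blocks, so they are distinguishable. For instance, the string 'ε' is accepted from only S4.

No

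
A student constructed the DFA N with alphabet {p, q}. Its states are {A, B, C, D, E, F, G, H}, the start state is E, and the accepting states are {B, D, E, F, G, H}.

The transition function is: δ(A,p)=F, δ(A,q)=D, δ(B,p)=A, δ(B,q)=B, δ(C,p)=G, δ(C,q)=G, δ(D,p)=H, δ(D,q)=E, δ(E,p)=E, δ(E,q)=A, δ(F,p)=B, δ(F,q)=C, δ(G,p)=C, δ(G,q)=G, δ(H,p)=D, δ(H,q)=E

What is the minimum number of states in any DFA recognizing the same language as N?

7

Every state is reachable, so we keep all 8.
Start with accepting vs non-accepting: {B,D,E,F,G,H} | {A,C}.
Refine {B,D,E,F,G,H} on symbol p: members go to different blocks, giving {D,E,F,H} and {B,G}.
Refine {D,E,F,H} on symbol p: members go to different blocks, giving {D,E,H} and {F}.
On input q, block {D,E,H} splits into {D,H} and {E}.
Split {A,C} by δ(·,p) → {A} and {C}.
Split {B,G} by δ(·,p) → {B} and {G}.
Stable partition: {D,H} | {A} | {B} | {F} | {E} | {C} | {G} — 7 equivalence classes.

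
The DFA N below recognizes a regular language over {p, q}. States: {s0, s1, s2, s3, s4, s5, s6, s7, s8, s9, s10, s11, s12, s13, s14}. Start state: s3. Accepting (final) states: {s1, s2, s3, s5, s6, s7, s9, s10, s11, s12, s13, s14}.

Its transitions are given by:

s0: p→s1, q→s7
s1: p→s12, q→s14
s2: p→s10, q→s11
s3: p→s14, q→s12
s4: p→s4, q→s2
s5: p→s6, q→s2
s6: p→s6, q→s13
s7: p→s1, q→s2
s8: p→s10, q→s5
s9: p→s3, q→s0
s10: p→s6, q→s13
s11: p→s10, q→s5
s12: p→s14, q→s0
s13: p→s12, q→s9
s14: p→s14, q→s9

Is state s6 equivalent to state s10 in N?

States {s4,s8} cannot be reached from the start state, so discard them.
P0 = {s1,s2,s3,s5,s6,s7,s9,s10,s11,s12,s13,s14} | {s0}.
Refine {s1,s2,s3,s5,s6,s7,s9,s10,s11,s12,s13,s14} on symbol q: members go to different blocks, giving {s1,s2,s3,s5,s6,s7,s10,s11,s13,s14} and {s9,s12}.
Split {s1,s2,s3,s5,s6,s7,s10,s11,s13,s14} by δ(·,p) → {s2,s3,s5,s6,s7,s10,s11,s14} and {s1,s13}.
On input p, block {s2,s3,s5,s6,s7,s10,s11,s14} splits into {s2,s3,s5,s6,s10,s11,s14} and {s7}.
Refine {s2,s3,s5,s6,s10,s11,s14} on symbol q: members go to different blocks, giving {s2,s5,s11} and {s3,s14} and {s6,s10}.
On input q, block {s1,s13} splits into {s1} and {s13}.
Stable partition: {s2,s5,s11} | {s0} | {s9,s12} | {s1} | {s7} | {s3,s14} | {s6,s10} | {s13} — 8 equivalence classes.
s6 and s10 lie in the same block of the stable partition, so they are equivalent — no string distinguishes them.

Yes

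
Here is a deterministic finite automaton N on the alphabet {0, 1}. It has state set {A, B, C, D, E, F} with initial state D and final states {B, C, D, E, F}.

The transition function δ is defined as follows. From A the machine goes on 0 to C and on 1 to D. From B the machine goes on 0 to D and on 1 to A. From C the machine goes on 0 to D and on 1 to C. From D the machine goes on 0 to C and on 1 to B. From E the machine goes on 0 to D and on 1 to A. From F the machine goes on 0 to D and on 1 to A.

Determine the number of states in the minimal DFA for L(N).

4

States {E,F} cannot be reached from the start state, so discard them.
Initial partition by acceptance: {B,C,D} | {A}.
Refine {B,C,D} on symbol 1: members go to different blocks, giving {C,D} and {B}.
Refine {C,D} on symbol 1: members go to different blocks, giving {C} and {D}.
The partition is now stable with 4 blocks: {C} | {A} | {B} | {D}.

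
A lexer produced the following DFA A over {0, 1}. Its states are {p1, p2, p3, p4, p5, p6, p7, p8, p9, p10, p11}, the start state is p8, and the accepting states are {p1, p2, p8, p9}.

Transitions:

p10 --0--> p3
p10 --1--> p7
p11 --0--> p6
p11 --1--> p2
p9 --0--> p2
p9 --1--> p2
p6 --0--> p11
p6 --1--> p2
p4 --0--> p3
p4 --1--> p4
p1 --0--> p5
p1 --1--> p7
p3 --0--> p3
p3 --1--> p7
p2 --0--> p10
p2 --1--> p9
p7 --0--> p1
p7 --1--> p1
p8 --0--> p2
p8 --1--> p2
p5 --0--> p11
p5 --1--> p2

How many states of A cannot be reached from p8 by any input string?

BFS from p8 reaches {p1, p2, p3, p5, p6, p7, p8, p9, p10, p11}; the 1 state(s) p4 are never visited.

1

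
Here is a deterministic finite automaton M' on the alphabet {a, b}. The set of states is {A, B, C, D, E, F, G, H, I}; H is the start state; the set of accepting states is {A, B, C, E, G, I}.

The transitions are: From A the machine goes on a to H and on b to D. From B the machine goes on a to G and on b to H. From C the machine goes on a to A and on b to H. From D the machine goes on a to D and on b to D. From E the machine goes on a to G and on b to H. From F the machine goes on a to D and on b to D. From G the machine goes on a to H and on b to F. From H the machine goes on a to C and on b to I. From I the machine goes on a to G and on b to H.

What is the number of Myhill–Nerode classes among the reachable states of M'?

Reachable states from the start: {A,C,D,F,G,H,I}. Unreachable: {B,E} — drop them.
P0 = {A,C,G,I} | {D,F,H}.
On input a, block {A,C,G,I} splits into {A,G} and {C,I}.
Refine {D,F,H} on symbol a: members go to different blocks, giving {D,F} and {H}.
Stable partition: {A,G} | {D,F} | {C,I} | {H} — 4 equivalence classes.

4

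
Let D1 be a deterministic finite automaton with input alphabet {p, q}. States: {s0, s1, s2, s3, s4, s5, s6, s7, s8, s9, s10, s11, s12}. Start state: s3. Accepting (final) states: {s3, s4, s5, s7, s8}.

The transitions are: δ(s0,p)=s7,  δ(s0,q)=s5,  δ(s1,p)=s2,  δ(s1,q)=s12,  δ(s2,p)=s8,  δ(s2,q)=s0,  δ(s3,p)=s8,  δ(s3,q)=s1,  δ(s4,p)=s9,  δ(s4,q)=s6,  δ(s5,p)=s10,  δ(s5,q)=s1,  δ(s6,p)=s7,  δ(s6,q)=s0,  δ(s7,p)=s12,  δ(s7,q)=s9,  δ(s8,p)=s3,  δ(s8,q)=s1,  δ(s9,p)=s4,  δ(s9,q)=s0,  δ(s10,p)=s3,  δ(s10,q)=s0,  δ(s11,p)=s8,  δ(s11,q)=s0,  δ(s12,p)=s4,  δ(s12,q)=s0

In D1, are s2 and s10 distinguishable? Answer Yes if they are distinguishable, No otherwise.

First remove the unreachable states {s11}; 12 states remain.
P0 = {s3,s4,s5,s7,s8} | {s0,s1,s2,s6,s9,s10,s12}.
Split {s3,s4,s5,s7,s8} by δ(·,p) → {s4,s5,s7} and {s3,s8}.
On input p, block {s0,s1,s2,s6,s9,s10,s12} splits into {s0,s6,s9,s12} and {s2,s10} and {s1}.
Split {s4,s5,s7} by δ(·,p) → {s4,s7} and {s5}.
Refine {s0,s6,s9,s12} on symbol q: members go to different blocks, giving {s6,s9,s12} and {s0}.
The partition is now stable with 7 blocks: {s4,s7} | {s6,s9,s12} | {s3,s8} | {s2,s10} | {s1} | {s5} | {s0}.
s2 and s10 lie in the same block of the stable partition, so they are equivalent — no string distinguishes them.

No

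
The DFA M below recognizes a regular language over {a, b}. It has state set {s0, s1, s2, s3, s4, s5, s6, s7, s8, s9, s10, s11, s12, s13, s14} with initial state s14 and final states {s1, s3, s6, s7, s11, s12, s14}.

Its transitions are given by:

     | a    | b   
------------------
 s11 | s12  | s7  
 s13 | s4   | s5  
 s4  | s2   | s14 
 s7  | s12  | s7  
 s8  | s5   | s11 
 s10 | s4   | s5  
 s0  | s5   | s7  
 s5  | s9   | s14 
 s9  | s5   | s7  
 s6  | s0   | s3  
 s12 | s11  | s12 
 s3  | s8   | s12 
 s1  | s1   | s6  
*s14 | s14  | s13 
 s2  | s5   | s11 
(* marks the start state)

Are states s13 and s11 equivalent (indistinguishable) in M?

First remove the unreachable states {s0,s1,s3,s6,s8,s10}; 9 states remain.
P0 = {s7,s11,s12,s14} | {s2,s4,s5,s9,s13}.
Split {s7,s11,s12,s14} by δ(·,b) → {s7,s11,s12} and {s14}.
Split {s2,s4,s5,s9,s13} by δ(·,b) → {s2,s9} and {s4,s5} and {s13}.
Stable partition: {s7,s11,s12} | {s2,s9} | {s14} | {s4,s5} | {s13} — 5 equivalence classes.
s13 and s11 end up in different blocks, so they are distinguishable. For instance, the string 'ε' is accepted from only s11.

No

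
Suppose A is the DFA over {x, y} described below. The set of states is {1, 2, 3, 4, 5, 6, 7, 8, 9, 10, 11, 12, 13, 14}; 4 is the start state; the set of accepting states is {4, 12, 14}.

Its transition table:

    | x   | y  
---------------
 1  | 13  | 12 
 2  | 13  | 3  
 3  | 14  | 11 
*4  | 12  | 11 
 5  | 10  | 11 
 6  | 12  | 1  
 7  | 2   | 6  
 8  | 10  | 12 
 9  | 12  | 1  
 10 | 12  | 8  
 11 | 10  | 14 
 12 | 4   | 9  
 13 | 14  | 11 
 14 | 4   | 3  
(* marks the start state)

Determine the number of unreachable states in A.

4

BFS from 4 reaches {1, 3, 4, 8, 9, 10, 11, 12, 13, 14}; the 4 state(s) 2, 5, 6, 7 are never visited.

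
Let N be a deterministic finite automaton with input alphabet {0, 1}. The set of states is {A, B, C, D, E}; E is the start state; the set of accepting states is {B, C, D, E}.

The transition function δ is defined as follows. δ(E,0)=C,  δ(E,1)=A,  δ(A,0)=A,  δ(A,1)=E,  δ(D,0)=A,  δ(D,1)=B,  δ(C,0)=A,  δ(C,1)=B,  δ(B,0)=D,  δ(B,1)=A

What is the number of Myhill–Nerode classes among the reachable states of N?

Every state is reachable, so we keep all 5.
Start with accepting vs non-accepting: {B,C,D,E} | {A}.
Refine {B,C,D,E} on symbol 0: members go to different blocks, giving {B,E} and {C,D}.
Stable partition: {B,E} | {A} | {C,D} — 3 equivalence classes.

3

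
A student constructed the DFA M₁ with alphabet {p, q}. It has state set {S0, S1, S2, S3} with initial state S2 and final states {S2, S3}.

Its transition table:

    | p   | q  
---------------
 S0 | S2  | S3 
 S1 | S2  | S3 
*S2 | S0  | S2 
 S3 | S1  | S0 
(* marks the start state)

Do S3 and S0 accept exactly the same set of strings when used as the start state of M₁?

Start with accepting vs non-accepting: {S2,S3} | {S0,S1}.
On input q, block {S2,S3} splits into {S2} and {S3}.
Stable partition: {S2} | {S0,S1} | {S3} — 3 equivalence classes.
S3 and S0 end up in different blocks, so they are distinguishable. For instance, the string 'ε' is accepted from only S3.

No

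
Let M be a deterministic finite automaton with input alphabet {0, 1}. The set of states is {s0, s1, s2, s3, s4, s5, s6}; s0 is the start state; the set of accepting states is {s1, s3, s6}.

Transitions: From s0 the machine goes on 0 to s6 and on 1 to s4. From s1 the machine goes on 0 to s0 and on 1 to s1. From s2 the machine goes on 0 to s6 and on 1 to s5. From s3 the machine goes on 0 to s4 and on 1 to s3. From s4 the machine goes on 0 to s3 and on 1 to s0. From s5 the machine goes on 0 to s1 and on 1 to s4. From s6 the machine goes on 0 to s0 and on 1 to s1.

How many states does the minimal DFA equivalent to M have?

2

First remove the unreachable states {s2,s5}; 5 states remain.
P0 = {s1,s3,s6} | {s0,s4}.
Stable partition: {s1,s3,s6} | {s0,s4} — 2 equivalence classes.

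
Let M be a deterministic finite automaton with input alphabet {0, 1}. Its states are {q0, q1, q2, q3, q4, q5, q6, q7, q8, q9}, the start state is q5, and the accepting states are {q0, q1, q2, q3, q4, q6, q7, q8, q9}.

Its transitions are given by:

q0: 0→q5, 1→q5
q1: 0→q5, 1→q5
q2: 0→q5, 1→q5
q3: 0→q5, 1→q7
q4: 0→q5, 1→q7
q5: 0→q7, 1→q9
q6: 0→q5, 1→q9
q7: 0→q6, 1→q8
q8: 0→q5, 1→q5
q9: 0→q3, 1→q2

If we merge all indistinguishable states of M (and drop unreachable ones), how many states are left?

4

Reachable states from the start: {q2,q3,q5,q6,q7,q8,q9}. Unreachable: {q0,q1,q4} — drop them.
Initial partition by acceptance: {q2,q3,q6,q7,q8,q9} | {q5}.
Split {q2,q3,q6,q7,q8,q9} by δ(·,0) → {q2,q3,q6,q8} and {q7,q9}.
Split {q2,q3,q6,q8} by δ(·,1) → {q2,q8} and {q3,q6}.
The partition is now stable with 4 blocks: {q2,q8} | {q5} | {q7,q9} | {q3,q6}.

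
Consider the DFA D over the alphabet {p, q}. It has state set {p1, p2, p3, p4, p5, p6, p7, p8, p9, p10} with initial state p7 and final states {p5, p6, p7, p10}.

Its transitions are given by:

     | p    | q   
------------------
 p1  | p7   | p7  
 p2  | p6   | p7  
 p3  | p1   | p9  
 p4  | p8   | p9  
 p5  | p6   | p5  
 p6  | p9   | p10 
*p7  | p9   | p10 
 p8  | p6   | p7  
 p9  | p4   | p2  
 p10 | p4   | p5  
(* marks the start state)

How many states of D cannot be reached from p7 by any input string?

2

BFS from p7 reaches {p2, p4, p5, p6, p7, p8, p9, p10}; the 2 state(s) p1, p3 are never visited.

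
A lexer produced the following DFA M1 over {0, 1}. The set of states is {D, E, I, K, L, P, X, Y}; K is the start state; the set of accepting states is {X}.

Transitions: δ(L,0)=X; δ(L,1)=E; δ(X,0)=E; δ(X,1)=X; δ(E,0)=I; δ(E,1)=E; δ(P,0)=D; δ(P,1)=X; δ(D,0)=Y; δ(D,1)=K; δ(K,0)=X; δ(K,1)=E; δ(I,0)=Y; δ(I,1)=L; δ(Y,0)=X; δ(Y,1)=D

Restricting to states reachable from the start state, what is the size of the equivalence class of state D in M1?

Reachable states from the start: {D,E,I,K,L,X,Y}. Unreachable: {P} — drop them.
P0 = {X} | {D,E,I,K,L,Y}.
Refine {D,E,I,K,L,Y} on symbol 0: members go to different blocks, giving {D,E,I} and {K,L,Y}.
Split {D,E,I} by δ(·,0) → {D,I} and {E}.
Split {K,L,Y} by δ(·,1) → {K,L} and {Y}.
Stable partition: {X} | {D,I} | {K,L} | {E} | {Y} — 5 equivalence classes.
State D belongs to the block {D,I}, which has 2 states.

2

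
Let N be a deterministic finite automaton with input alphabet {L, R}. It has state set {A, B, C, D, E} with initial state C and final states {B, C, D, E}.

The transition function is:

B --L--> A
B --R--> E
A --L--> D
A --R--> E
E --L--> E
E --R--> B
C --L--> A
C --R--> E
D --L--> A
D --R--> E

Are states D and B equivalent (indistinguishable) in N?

Yes

Start with accepting vs non-accepting: {B,C,D,E} | {A}.
Split {B,C,D,E} by δ(·,L) → {B,C,D} and {E}.
No further refinement is possible. Final partition (3 blocks): {B,C,D} | {A} | {E}.
D and B lie in the same block of the stable partition, so they are equivalent — no string distinguishes them.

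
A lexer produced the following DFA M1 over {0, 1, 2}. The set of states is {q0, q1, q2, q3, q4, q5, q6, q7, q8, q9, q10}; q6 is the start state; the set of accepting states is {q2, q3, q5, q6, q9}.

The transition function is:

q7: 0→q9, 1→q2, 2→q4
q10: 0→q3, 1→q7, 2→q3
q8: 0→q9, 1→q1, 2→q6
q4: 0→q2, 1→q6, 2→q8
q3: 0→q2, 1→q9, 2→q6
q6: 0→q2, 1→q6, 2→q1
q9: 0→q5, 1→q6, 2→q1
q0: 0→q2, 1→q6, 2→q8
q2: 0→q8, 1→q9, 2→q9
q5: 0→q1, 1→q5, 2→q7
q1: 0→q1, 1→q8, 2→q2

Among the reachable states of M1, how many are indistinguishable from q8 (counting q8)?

1

States {q0,q3,q10} cannot be reached from the start state, so discard them.
Start with accepting vs non-accepting: {q2,q5,q6,q9} | {q1,q4,q7,q8}.
Split {q2,q5,q6,q9} by δ(·,0) → {q2,q5} and {q6,q9}.
On input 1, block {q2,q5} splits into {q2} and {q5}.
On input 0, block {q1,q4,q7,q8} splits into {q7,q8} and {q1} and {q4}.
On input 1, block {q7,q8} splits into {q7} and {q8}.
Split {q6,q9} by δ(·,0) → {q6} and {q9}.
No further refinement is possible. Final partition (8 blocks): {q2} | {q7} | {q6} | {q5} | {q1} | {q4} | {q8} | {q9}.
State q8 belongs to the block {q8}, which has 1 states.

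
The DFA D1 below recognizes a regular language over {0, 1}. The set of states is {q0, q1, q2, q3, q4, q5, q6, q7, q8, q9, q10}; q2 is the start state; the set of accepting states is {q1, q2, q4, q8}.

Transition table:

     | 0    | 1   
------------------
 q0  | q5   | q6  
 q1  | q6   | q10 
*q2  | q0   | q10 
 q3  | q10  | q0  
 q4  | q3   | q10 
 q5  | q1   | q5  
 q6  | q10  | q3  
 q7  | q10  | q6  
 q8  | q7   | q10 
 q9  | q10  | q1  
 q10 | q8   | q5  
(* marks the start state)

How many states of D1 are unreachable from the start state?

2

BFS from q2 reaches {q0, q1, q2, q3, q5, q6, q7, q8, q10}; the 2 state(s) q4, q9 are never visited.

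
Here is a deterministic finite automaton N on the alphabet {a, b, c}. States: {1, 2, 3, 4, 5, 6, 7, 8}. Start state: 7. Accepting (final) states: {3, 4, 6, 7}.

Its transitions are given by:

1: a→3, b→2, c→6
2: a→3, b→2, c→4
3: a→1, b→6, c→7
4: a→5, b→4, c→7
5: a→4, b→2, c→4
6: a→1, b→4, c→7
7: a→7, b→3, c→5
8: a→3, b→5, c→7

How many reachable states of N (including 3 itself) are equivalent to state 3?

3

Reachable states from the start: {1,2,3,4,5,6,7}. Unreachable: {8} — drop them.
Initial partition by acceptance: {3,4,6,7} | {1,2,5}.
On input a, block {3,4,6,7} splits into {3,4,6} and {7}.
Stable partition: {3,4,6} | {1,2,5} | {7} — 3 equivalence classes.
The equivalence class containing 3 is {3,4,6}, of size 3.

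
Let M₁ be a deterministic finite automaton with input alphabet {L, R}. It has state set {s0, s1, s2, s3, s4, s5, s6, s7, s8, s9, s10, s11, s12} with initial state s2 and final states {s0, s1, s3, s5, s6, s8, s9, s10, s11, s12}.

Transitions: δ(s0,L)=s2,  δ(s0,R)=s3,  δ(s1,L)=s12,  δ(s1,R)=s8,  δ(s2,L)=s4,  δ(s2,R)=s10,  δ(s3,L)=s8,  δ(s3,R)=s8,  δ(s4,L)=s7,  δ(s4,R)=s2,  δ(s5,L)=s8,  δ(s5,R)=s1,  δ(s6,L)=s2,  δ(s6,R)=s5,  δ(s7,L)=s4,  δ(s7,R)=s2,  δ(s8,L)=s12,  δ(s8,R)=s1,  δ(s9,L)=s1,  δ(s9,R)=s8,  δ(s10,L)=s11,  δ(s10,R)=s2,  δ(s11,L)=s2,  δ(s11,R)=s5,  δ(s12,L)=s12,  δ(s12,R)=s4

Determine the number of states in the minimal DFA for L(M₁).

First remove the unreachable states {s0,s3,s6,s9}; 9 states remain.
Start with accepting vs non-accepting: {s1,s5,s8,s10,s11,s12} | {s2,s4,s7}.
Split {s1,s5,s8,s10,s11,s12} by δ(·,L) → {s1,s5,s8,s10,s12} and {s11}.
Split {s1,s5,s8,s10,s12} by δ(·,L) → {s1,s5,s8,s12} and {s10}.
Refine {s1,s5,s8,s12} on symbol R: members go to different blocks, giving {s1,s5,s8} and {s12}.
Split {s1,s5,s8} by δ(·,L) → {s1,s8} and {s5}.
Split {s2,s4,s7} by δ(·,R) → {s4,s7} and {s2}.
Stable partition: {s1,s8} | {s4,s7} | {s11} | {s10} | {s12} | {s5} | {s2} — 7 equivalence classes.

7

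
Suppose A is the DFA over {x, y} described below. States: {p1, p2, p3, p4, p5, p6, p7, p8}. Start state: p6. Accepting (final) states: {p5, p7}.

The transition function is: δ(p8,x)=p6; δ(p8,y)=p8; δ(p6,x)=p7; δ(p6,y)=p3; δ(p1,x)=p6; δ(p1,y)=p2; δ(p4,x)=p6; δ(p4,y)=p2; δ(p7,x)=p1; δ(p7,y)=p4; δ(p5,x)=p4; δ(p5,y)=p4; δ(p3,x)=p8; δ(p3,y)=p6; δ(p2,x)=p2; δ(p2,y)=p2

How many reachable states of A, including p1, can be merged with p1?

First remove the unreachable states {p5}; 7 states remain.
Initial partition by acceptance: {p7} | {p1,p2,p3,p4,p6,p8}.
Refine {p1,p2,p3,p4,p6,p8} on symbol x: members go to different blocks, giving {p1,p2,p3,p4,p8} and {p6}.
Refine {p1,p2,p3,p4,p8} on symbol x: members go to different blocks, giving {p1,p4,p8} and {p2,p3}.
Split {p1,p4,p8} by δ(·,y) → {p1,p4} and {p8}.
Split {p2,p3} by δ(·,x) → {p2} and {p3}.
No further refinement is possible. Final partition (6 blocks): {p7} | {p1,p4} | {p6} | {p2} | {p8} | {p3}.
The equivalence class containing p1 is {p1,p4}, of size 2.

2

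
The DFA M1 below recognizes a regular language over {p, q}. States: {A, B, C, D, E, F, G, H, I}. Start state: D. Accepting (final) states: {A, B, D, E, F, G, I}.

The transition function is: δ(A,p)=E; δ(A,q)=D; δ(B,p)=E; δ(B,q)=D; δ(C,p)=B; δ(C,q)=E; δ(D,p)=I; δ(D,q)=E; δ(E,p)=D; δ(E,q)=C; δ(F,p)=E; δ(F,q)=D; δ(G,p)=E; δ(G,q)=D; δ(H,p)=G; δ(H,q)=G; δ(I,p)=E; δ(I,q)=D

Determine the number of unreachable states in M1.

4

No path from D leads to A, F, G, H; the other 5 states are all reachable.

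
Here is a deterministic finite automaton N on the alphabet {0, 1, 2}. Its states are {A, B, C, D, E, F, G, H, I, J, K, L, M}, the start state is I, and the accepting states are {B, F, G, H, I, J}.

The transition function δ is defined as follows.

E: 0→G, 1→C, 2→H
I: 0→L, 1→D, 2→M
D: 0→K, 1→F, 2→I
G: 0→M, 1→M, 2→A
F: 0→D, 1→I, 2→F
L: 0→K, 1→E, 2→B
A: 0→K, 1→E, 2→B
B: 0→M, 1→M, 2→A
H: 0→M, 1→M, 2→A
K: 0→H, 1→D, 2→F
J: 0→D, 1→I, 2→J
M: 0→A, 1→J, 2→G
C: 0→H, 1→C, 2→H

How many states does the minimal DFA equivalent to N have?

8

Start with accepting vs non-accepting: {B,F,G,H,I,J} | {A,C,D,E,K,L,M}.
Refine {B,F,G,H,I,J} on symbol 1: members go to different blocks, giving {B,G,H,I} and {F,J}.
Split {A,C,D,E,K,L,M} by δ(·,0) → {A,D,L,M} and {C,E,K}.
On input 0, block {A,D,L,M} splits into {A,D,L} and {M}.
Split {B,G,H,I} by δ(·,0) → {B,G,H} and {I}.
Refine {A,D,L} on symbol 1: members go to different blocks, giving {A,L} and {D}.
Refine {C,E,K} on symbol 1: members go to different blocks, giving {C,E} and {K}.
Stable partition: {B,G,H} | {A,L} | {F,J} | {C,E} | {M} | {I} | {D} | {K} — 8 equivalence classes.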